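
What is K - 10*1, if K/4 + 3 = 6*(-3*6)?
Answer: -454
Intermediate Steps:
K = -444 (K = -12 + 4*(6*(-3*6)) = -12 + 4*(6*(-18)) = -12 + 4*(-108) = -12 - 432 = -444)
K - 10*1 = -444 - 10*1 = -444 - 10 = -454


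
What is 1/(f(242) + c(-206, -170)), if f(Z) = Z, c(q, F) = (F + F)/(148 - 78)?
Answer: 7/1660 ≈ 0.0042169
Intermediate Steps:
c(q, F) = F/35 (c(q, F) = (2*F)/70 = (2*F)*(1/70) = F/35)
1/(f(242) + c(-206, -170)) = 1/(242 + (1/35)*(-170)) = 1/(242 - 34/7) = 1/(1660/7) = 7/1660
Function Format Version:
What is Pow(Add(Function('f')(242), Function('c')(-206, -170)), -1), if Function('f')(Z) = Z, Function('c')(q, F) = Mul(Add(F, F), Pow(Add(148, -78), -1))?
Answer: Rational(7, 1660) ≈ 0.0042169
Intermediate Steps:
Function('c')(q, F) = Mul(Rational(1, 35), F) (Function('c')(q, F) = Mul(Mul(2, F), Pow(70, -1)) = Mul(Mul(2, F), Rational(1, 70)) = Mul(Rational(1, 35), F))
Pow(Add(Function('f')(242), Function('c')(-206, -170)), -1) = Pow(Add(242, Mul(Rational(1, 35), -170)), -1) = Pow(Add(242, Rational(-34, 7)), -1) = Pow(Rational(1660, 7), -1) = Rational(7, 1660)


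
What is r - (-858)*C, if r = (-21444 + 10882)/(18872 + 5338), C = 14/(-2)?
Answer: -72707911/12105 ≈ -6006.4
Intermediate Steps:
C = -7 (C = 14*(-1/2) = -7)
r = -5281/12105 (r = -10562/24210 = -10562*1/24210 = -5281/12105 ≈ -0.43627)
r - (-858)*C = -5281/12105 - (-858)*(-7) = -5281/12105 - 1*6006 = -5281/12105 - 6006 = -72707911/12105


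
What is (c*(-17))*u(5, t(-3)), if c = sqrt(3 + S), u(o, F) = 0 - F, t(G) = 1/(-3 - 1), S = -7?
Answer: -17*I/2 ≈ -8.5*I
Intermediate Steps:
t(G) = -1/4 (t(G) = 1/(-4) = -1/4)
u(o, F) = -F
c = 2*I (c = sqrt(3 - 7) = sqrt(-4) = 2*I ≈ 2.0*I)
(c*(-17))*u(5, t(-3)) = ((2*I)*(-17))*(-1*(-1/4)) = -34*I*(1/4) = -17*I/2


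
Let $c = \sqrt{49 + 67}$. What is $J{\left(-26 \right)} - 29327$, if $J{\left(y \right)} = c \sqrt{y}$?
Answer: $-29327 + 2 i \sqrt{754} \approx -29327.0 + 54.918 i$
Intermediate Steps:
$c = 2 \sqrt{29}$ ($c = \sqrt{116} = 2 \sqrt{29} \approx 10.77$)
$J{\left(y \right)} = 2 \sqrt{29} \sqrt{y}$
$J{\left(-26 \right)} - 29327 = 2 \sqrt{29} \sqrt{-26} - 29327 = 2 \sqrt{29} i \sqrt{26} - 29327 = 2 i \sqrt{754} - 29327 = -29327 + 2 i \sqrt{754}$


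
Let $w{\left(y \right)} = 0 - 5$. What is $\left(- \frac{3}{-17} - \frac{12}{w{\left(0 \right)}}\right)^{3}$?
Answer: $\frac{10503459}{614125} \approx 17.103$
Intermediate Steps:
$w{\left(y \right)} = -5$ ($w{\left(y \right)} = 0 - 5 = -5$)
$\left(- \frac{3}{-17} - \frac{12}{w{\left(0 \right)}}\right)^{3} = \left(- \frac{3}{-17} - \frac{12}{-5}\right)^{3} = \left(\left(-3\right) \left(- \frac{1}{17}\right) - - \frac{12}{5}\right)^{3} = \left(\frac{3}{17} + \frac{12}{5}\right)^{3} = \left(\frac{219}{85}\right)^{3} = \frac{10503459}{614125}$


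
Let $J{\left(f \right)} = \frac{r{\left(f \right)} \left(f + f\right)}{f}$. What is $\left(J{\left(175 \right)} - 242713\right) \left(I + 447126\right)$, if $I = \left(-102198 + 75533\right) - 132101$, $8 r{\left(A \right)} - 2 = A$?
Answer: $-69975960750$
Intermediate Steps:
$r{\left(A \right)} = \frac{1}{4} + \frac{A}{8}$
$I = -158766$ ($I = -26665 - 132101 = -158766$)
$J{\left(f \right)} = \frac{1}{2} + \frac{f}{4}$ ($J{\left(f \right)} = \frac{\left(\frac{1}{4} + \frac{f}{8}\right) \left(f + f\right)}{f} = \frac{\left(\frac{1}{4} + \frac{f}{8}\right) 2 f}{f} = \frac{2 f \left(\frac{1}{4} + \frac{f}{8}\right)}{f} = \frac{1}{2} + \frac{f}{4}$)
$\left(J{\left(175 \right)} - 242713\right) \left(I + 447126\right) = \left(\left(\frac{1}{2} + \frac{1}{4} \cdot 175\right) - 242713\right) \left(-158766 + 447126\right) = \left(\left(\frac{1}{2} + \frac{175}{4}\right) - 242713\right) 288360 = \left(\frac{177}{4} - 242713\right) 288360 = \left(- \frac{970675}{4}\right) 288360 = -69975960750$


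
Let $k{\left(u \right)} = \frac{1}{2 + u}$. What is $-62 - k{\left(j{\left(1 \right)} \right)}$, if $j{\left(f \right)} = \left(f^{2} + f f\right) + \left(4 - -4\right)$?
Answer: $- \frac{745}{12} \approx -62.083$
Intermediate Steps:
$j{\left(f \right)} = 8 + 2 f^{2}$ ($j{\left(f \right)} = \left(f^{2} + f^{2}\right) + \left(4 + 4\right) = 2 f^{2} + 8 = 8 + 2 f^{2}$)
$-62 - k{\left(j{\left(1 \right)} \right)} = -62 - \frac{1}{2 + \left(8 + 2 \cdot 1^{2}\right)} = -62 - \frac{1}{2 + \left(8 + 2 \cdot 1\right)} = -62 - \frac{1}{2 + \left(8 + 2\right)} = -62 - \frac{1}{2 + 10} = -62 - \frac{1}{12} = - \frac{745}{12}$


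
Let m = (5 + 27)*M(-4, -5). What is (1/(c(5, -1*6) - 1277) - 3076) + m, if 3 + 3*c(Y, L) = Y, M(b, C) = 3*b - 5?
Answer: -13860983/3829 ≈ -3620.0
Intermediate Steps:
M(b, C) = -5 + 3*b
c(Y, L) = -1 + Y/3
m = -544 (m = (5 + 27)*(-5 + 3*(-4)) = 32*(-5 - 12) = 32*(-17) = -544)
(1/(c(5, -1*6) - 1277) - 3076) + m = (1/((-1 + (1/3)*5) - 1277) - 3076) - 544 = (1/((-1 + 5/3) - 1277) - 3076) - 544 = (1/(2/3 - 1277) - 3076) - 544 = (1/(-3829/3) - 3076) - 544 = (-3/3829 - 3076) - 544 = -11778007/3829 - 544 = -13860983/3829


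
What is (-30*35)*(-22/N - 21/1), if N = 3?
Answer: 29750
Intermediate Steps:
(-30*35)*(-22/N - 21/1) = (-30*35)*(-22/3 - 21/1) = -1050*(-22*1/3 - 21*1) = -1050*(-22/3 - 21) = -1050*(-85/3) = 29750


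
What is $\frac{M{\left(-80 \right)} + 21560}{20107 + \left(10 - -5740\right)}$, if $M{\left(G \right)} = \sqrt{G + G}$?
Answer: $\frac{21560}{25857} + \frac{4 i \sqrt{10}}{25857} \approx 0.83382 + 0.00048919 i$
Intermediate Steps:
$M{\left(G \right)} = \sqrt{2} \sqrt{G}$ ($M{\left(G \right)} = \sqrt{2 G} = \sqrt{2} \sqrt{G}$)
$\frac{M{\left(-80 \right)} + 21560}{20107 + \left(10 - -5740\right)} = \frac{\sqrt{2} \sqrt{-80} + 21560}{20107 + \left(10 - -5740\right)} = \frac{\sqrt{2} \cdot 4 i \sqrt{5} + 21560}{20107 + \left(10 + 5740\right)} = \frac{4 i \sqrt{10} + 21560}{20107 + 5750} = \frac{21560 + 4 i \sqrt{10}}{25857} = \left(21560 + 4 i \sqrt{10}\right) \frac{1}{25857} = \frac{21560}{25857} + \frac{4 i \sqrt{10}}{25857}$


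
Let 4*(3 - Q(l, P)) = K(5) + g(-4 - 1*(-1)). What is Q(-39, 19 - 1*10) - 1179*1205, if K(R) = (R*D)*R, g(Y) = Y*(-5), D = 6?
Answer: -5682933/4 ≈ -1.4207e+6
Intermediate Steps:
g(Y) = -5*Y
K(R) = 6*R² (K(R) = (R*6)*R = (6*R)*R = 6*R²)
Q(l, P) = -153/4 (Q(l, P) = 3 - (6*5² - 5*(-4 - 1*(-1)))/4 = 3 - (6*25 - 5*(-4 + 1))/4 = 3 - (150 - 5*(-3))/4 = 3 - (150 + 15)/4 = 3 - ¼*165 = 3 - 165/4 = -153/4)
Q(-39, 19 - 1*10) - 1179*1205 = -153/4 - 1179*1205 = -153/4 - 1420695 = -5682933/4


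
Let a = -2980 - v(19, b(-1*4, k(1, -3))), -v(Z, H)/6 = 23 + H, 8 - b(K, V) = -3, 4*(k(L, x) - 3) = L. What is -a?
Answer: 2776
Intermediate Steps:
k(L, x) = 3 + L/4
b(K, V) = 11 (b(K, V) = 8 - 1*(-3) = 8 + 3 = 11)
v(Z, H) = -138 - 6*H (v(Z, H) = -6*(23 + H) = -138 - 6*H)
a = -2776 (a = -2980 - (-138 - 6*11) = -2980 - (-138 - 66) = -2980 - 1*(-204) = -2980 + 204 = -2776)
-a = -1*(-2776) = 2776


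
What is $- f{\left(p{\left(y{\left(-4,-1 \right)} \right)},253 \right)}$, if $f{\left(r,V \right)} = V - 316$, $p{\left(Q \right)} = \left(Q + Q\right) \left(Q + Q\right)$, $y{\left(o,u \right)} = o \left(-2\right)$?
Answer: $63$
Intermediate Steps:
$y{\left(o,u \right)} = - 2 o$
$p{\left(Q \right)} = 4 Q^{2}$ ($p{\left(Q \right)} = 2 Q 2 Q = 4 Q^{2}$)
$f{\left(r,V \right)} = -316 + V$
$- f{\left(p{\left(y{\left(-4,-1 \right)} \right)},253 \right)} = - (-316 + 253) = \left(-1\right) \left(-63\right) = 63$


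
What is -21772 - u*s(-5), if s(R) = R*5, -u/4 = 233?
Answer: -45072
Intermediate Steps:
u = -932 (u = -4*233 = -932)
s(R) = 5*R
-21772 - u*s(-5) = -21772 - (-932)*5*(-5) = -21772 - (-932)*(-25) = -21772 - 1*23300 = -21772 - 23300 = -45072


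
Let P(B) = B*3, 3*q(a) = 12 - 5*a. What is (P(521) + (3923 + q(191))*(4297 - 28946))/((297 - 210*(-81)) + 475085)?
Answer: -266845385/1477176 ≈ -180.65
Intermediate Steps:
q(a) = 4 - 5*a/3 (q(a) = (12 - 5*a)/3 = 4 - 5*a/3)
P(B) = 3*B
(P(521) + (3923 + q(191))*(4297 - 28946))/((297 - 210*(-81)) + 475085) = (3*521 + (3923 + (4 - 5/3*191))*(4297 - 28946))/((297 - 210*(-81)) + 475085) = (1563 + (3923 + (4 - 955/3))*(-24649))/((297 + 17010) + 475085) = (1563 + (3923 - 943/3)*(-24649))/(17307 + 475085) = (1563 + (10826/3)*(-24649))/492392 = (1563 - 266850074/3)*(1/492392) = -266845385/3*1/492392 = -266845385/1477176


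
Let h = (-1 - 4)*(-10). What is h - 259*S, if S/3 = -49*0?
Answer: 50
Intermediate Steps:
h = 50 (h = -5*(-10) = 50)
S = 0 (S = 3*(-49*0) = 3*0 = 0)
h - 259*S = 50 - 259*0 = 50 + 0 = 50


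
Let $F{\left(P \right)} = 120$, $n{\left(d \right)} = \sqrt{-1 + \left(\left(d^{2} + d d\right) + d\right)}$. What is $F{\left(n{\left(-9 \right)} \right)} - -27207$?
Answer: $27327$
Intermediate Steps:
$n{\left(d \right)} = \sqrt{-1 + d + 2 d^{2}}$ ($n{\left(d \right)} = \sqrt{-1 + \left(\left(d^{2} + d^{2}\right) + d\right)} = \sqrt{-1 + \left(2 d^{2} + d\right)} = \sqrt{-1 + \left(d + 2 d^{2}\right)} = \sqrt{-1 + d + 2 d^{2}}$)
$F{\left(n{\left(-9 \right)} \right)} - -27207 = 120 - -27207 = 120 + 27207 = 27327$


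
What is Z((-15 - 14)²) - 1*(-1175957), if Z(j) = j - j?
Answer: 1175957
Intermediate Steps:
Z(j) = 0
Z((-15 - 14)²) - 1*(-1175957) = 0 - 1*(-1175957) = 0 + 1175957 = 1175957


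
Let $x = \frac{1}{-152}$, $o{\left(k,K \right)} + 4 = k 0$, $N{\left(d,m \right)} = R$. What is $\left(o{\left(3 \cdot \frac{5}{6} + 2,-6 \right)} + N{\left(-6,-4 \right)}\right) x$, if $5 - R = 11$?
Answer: $\frac{5}{76} \approx 0.065789$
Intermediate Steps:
$R = -6$ ($R = 5 - 11 = -6$)
$N{\left(d,m \right)} = -6$
$o{\left(k,K \right)} = -4$ ($o{\left(k,K \right)} = -4 + k 0 = -4 + 0 = -4$)
$x = - \frac{1}{152} \approx -0.0065789$
$\left(o{\left(3 \cdot \frac{5}{6} + 2,-6 \right)} + N{\left(-6,-4 \right)}\right) x = \left(-4 - 6\right) \left(- \frac{1}{152}\right) = \left(-10\right) \left(- \frac{1}{152}\right) = \frac{5}{76}$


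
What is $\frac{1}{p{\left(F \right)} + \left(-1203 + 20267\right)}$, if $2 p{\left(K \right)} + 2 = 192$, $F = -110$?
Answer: $\frac{1}{19159} \approx 5.2195 \cdot 10^{-5}$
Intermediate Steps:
$p{\left(K \right)} = 95$ ($p{\left(K \right)} = -1 + \frac{1}{2} \cdot 192 = -1 + 96 = 95$)
$\frac{1}{p{\left(F \right)} + \left(-1203 + 20267\right)} = \frac{1}{95 + \left(-1203 + 20267\right)} = \frac{1}{95 + 19064} = \frac{1}{19159}$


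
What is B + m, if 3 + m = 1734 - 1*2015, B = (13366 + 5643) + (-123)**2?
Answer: 33854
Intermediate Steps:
B = 34138 (B = 19009 + 15129 = 34138)
m = -284 (m = -3 + (1734 - 1*2015) = -3 + (1734 - 2015) = -3 - 281 = -284)
B + m = 34138 - 284 = 33854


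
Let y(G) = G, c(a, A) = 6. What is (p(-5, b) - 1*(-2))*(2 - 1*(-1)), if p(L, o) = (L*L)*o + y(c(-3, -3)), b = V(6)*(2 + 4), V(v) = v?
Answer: 2724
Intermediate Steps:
b = 36 (b = 6*(2 + 4) = 6*6 = 36)
p(L, o) = 6 + o*L**2 (p(L, o) = (L*L)*o + 6 = L**2*o + 6 = o*L**2 + 6 = 6 + o*L**2)
(p(-5, b) - 1*(-2))*(2 - 1*(-1)) = ((6 + 36*(-5)**2) - 1*(-2))*(2 - 1*(-1)) = ((6 + 36*25) + 2)*(2 + 1) = ((6 + 900) + 2)*3 = (906 + 2)*3 = 908*3 = 2724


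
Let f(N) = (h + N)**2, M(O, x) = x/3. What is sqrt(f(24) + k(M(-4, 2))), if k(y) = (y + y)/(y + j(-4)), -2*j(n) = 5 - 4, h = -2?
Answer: 2*sqrt(123) ≈ 22.181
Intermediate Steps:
j(n) = -1/2 (j(n) = -(5 - 4)/2 = -1/2*1 = -1/2)
M(O, x) = x/3 (M(O, x) = x*(1/3) = x/3)
f(N) = (-2 + N)**2
k(y) = 2*y/(-1/2 + y) (k(y) = (y + y)/(y - 1/2) = (2*y)/(-1/2 + y) = 2*y/(-1/2 + y))
sqrt(f(24) + k(M(-4, 2))) = sqrt((-2 + 24)**2 + 4*((1/3)*2)/(-1 + 2*((1/3)*2))) = sqrt(22**2 + 4*(2/3)/(-1 + 2*(2/3))) = sqrt(484 + 4*(2/3)/(-1 + 4/3)) = sqrt(484 + 4*(2/3)/(1/3)) = sqrt(484 + 4*(2/3)*3) = sqrt(484 + 8) = sqrt(492) = 2*sqrt(123)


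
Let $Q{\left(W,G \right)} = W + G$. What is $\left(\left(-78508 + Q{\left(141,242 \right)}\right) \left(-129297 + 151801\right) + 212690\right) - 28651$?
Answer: $-1757940961$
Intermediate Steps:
$Q{\left(W,G \right)} = G + W$
$\left(\left(-78508 + Q{\left(141,242 \right)}\right) \left(-129297 + 151801\right) + 212690\right) - 28651 = \left(\left(-78508 + \left(242 + 141\right)\right) \left(-129297 + 151801\right) + 212690\right) - 28651 = \left(\left(-78508 + 383\right) 22504 + 212690\right) - 28651 = \left(\left(-78125\right) 22504 + 212690\right) - 28651 = \left(-1758125000 + 212690\right) - 28651 = -1757912310 - 28651 = -1757940961$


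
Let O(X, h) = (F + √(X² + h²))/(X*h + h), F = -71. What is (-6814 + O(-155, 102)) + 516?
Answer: -98928913/15708 - √34429/15708 ≈ -6298.0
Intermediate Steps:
O(X, h) = (-71 + √(X² + h²))/(h + X*h) (O(X, h) = (-71 + √(X² + h²))/(X*h + h) = (-71 + √(X² + h²))/(h + X*h))
(-6814 + O(-155, 102)) + 516 = (-6814 + (-71 + √((-155)² + 102²))/(102*(1 - 155))) + 516 = (-6814 + (1/102)*(-71 + √(24025 + 10404))/(-154)) + 516 = (-6814 + (1/102)*(-1/154)*(-71 + √34429)) + 516 = (-6814 + (71/15708 - √34429/15708)) + 516 = (-107034241/15708 - √34429/15708) + 516 = -98928913/15708 - √34429/15708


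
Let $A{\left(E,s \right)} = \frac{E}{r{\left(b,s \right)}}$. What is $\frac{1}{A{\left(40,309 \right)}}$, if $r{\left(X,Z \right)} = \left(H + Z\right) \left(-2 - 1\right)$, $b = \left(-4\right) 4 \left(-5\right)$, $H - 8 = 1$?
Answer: $- \frac{477}{20} \approx -23.85$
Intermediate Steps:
$H = 9$ ($H = 8 + 1 = 9$)
$b = 80$ ($b = \left(-16\right) \left(-5\right) = 80$)
$r{\left(X,Z \right)} = -27 - 3 Z$ ($r{\left(X,Z \right)} = \left(9 + Z\right) \left(-2 - 1\right) = \left(9 + Z\right) \left(-3\right) = -27 - 3 Z$)
$A{\left(E,s \right)} = \frac{E}{-27 - 3 s}$
$\frac{1}{A{\left(40,309 \right)}} = \frac{1}{\left(-1\right) 40 \frac{1}{27 + 3 \cdot 309}} = \frac{1}{\left(-1\right) 40 \frac{1}{27 + 927}} = \frac{1}{\left(-1\right) 40 \cdot \frac{1}{954}} = \frac{1}{- \frac{20}{477}} = - \frac{477}{20}$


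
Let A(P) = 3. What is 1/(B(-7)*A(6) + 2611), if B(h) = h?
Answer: 1/2590 ≈ 0.00038610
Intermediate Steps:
1/(B(-7)*A(6) + 2611) = 1/(-7*3 + 2611) = 1/(-21 + 2611) = 1/2590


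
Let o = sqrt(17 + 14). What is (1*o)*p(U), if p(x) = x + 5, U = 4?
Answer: 9*sqrt(31) ≈ 50.110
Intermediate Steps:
o = sqrt(31) ≈ 5.5678
p(x) = 5 + x
(1*o)*p(U) = (1*sqrt(31))*(5 + 4) = sqrt(31)*9 = 9*sqrt(31)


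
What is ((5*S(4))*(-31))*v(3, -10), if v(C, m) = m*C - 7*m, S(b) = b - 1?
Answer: -18600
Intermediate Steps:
S(b) = -1 + b
v(C, m) = -7*m + C*m (v(C, m) = C*m - 7*m = -7*m + C*m)
((5*S(4))*(-31))*v(3, -10) = ((5*(-1 + 4))*(-31))*(-10*(-7 + 3)) = ((5*3)*(-31))*(-10*(-4)) = (15*(-31))*40 = -465*40 = -18600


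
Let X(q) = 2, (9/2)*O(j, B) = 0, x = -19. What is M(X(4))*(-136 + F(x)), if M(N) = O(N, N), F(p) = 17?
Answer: 0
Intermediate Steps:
O(j, B) = 0 (O(j, B) = (2/9)*0 = 0)
M(N) = 0
M(X(4))*(-136 + F(x)) = 0*(-136 + 17) = 0*(-119) = 0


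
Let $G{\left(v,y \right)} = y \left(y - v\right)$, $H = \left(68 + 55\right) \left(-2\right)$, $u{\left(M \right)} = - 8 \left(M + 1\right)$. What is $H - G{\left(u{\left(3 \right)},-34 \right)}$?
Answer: $-314$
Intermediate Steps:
$u{\left(M \right)} = -8 - 8 M$ ($u{\left(M \right)} = - 8 \left(1 + M\right) = -8 - 8 M$)
$H = -246$ ($H = 123 \left(-2\right) = -246$)
$H - G{\left(u{\left(3 \right)},-34 \right)} = -246 - - 34 \left(-34 - \left(-8 - 24\right)\right) = -246 - - 34 \left(-34 - -32\right) = -246 - - 34 \left(-34 + 32\right) = -246 - \left(-34\right) \left(-2\right) = -246 - 68 = -314$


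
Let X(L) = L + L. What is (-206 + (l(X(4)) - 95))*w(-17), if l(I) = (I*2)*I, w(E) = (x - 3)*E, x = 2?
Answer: -2941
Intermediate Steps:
w(E) = -E (w(E) = (2 - 3)*E = -E)
X(L) = 2*L
l(I) = 2*I² (l(I) = (2*I)*I = 2*I²)
(-206 + (l(X(4)) - 95))*w(-17) = (-206 + (2*(2*4)² - 95))*(-1*(-17)) = (-206 + (2*8² - 95))*17 = (-206 + (2*64 - 95))*17 = (-206 + (128 - 95))*17 = (-206 + 33)*17 = -173*17 = -2941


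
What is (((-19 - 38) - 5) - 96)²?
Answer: 24964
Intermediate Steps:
(((-19 - 38) - 5) - 96)² = ((-57 - 5) - 96)² = (-62 - 96)² = (-158)² = 24964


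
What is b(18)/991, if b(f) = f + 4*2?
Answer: 26/991 ≈ 0.026236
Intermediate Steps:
b(f) = 8 + f (b(f) = f + 8 = 8 + f)
b(18)/991 = (8 + 18)/991 = 26*(1/991) = 26/991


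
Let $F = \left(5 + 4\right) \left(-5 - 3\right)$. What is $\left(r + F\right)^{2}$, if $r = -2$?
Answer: $5476$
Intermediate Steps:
$F = -72$ ($F = 9 \left(-5 - 3\right) = 9 \left(-8\right) = -72$)
$\left(r + F\right)^{2} = \left(-2 - 72\right)^{2} = \left(-74\right)^{2} = 5476$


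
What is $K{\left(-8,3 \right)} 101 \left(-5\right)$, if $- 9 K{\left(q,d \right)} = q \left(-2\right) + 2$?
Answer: $1010$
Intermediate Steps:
$K{\left(q,d \right)} = - \frac{2}{9} + \frac{2 q}{9}$ ($K{\left(q,d \right)} = - \frac{q \left(-2\right) + 2}{9} = - \frac{- 2 q + 2}{9} = - \frac{2 - 2 q}{9} = - \frac{2}{9} + \frac{2 q}{9}$)
$K{\left(-8,3 \right)} 101 \left(-5\right) = \left(- \frac{2}{9} + \frac{2}{9} \left(-8\right)\right) 101 \left(-5\right) = \left(- \frac{2}{9} - \frac{16}{9}\right) 101 \left(-5\right) = \left(-2\right) 101 \left(-5\right) = \left(-202\right) \left(-5\right) = 1010$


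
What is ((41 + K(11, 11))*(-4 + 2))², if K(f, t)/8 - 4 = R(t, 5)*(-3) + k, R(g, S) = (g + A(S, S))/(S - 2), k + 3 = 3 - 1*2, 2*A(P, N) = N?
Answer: 10404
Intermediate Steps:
A(P, N) = N/2
k = -2 (k = -3 + (3 - 1*2) = -3 + (3 - 2) = -3 + 1 = -2)
R(g, S) = (g + S/2)/(-2 + S) (R(g, S) = (g + S/2)/(S - 2) = (g + S/2)/(-2 + S))
K(f, t) = -4 - 8*t (K(f, t) = 32 + 8*(((t + (½)*5)/(-2 + 5))*(-3) - 2) = 32 + 8*(((t + 5/2)/3)*(-3) - 2) = 32 + 8*(((5/2 + t)/3)*(-3) - 2) = 32 + 8*((⅚ + t/3)*(-3) - 2) = 32 + 8*((-5/2 - t) - 2) = 32 + 8*(-9/2 - t) = 32 + (-36 - 8*t) = -4 - 8*t)
((41 + K(11, 11))*(-4 + 2))² = ((41 + (-4 - 8*11))*(-4 + 2))² = ((41 + (-4 - 88))*(-2))² = ((41 - 92)*(-2))² = (-51*(-2))² = 102² = 10404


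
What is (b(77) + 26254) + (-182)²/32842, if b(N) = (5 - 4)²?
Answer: 431149917/16421 ≈ 26256.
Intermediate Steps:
b(N) = 1 (b(N) = 1² = 1)
(b(77) + 26254) + (-182)²/32842 = (1 + 26254) + (-182)²/32842 = 26255 + 33124*(1/32842) = 26255 + 16562/16421 = 431149917/16421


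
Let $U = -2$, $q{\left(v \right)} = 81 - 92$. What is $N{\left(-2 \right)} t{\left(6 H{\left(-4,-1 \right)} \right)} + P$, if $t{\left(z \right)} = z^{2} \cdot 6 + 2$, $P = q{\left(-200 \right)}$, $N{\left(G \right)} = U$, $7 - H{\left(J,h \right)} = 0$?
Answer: $-21183$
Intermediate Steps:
$q{\left(v \right)} = -11$ ($q{\left(v \right)} = 81 - 92 = -11$)
$H{\left(J,h \right)} = 7$ ($H{\left(J,h \right)} = 7 - 0 = 7 + 0 = 7$)
$N{\left(G \right)} = -2$
$P = -11$
$t{\left(z \right)} = 2 + 6 z^{2}$ ($t{\left(z \right)} = 6 z^{2} + 2 = 2 + 6 z^{2}$)
$N{\left(-2 \right)} t{\left(6 H{\left(-4,-1 \right)} \right)} + P = - 2 \left(2 + 6 \left(6 \cdot 7\right)^{2}\right) - 11 = - 2 \left(2 + 6 \cdot 42^{2}\right) - 11 = - 2 \left(2 + 6 \cdot 1764\right) - 11 = - 2 \left(2 + 10584\right) - 11 = \left(-2\right) 10586 - 11 = -21172 - 11 = -21183$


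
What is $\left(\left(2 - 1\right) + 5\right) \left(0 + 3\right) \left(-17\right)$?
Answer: $-306$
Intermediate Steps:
$\left(\left(2 - 1\right) + 5\right) \left(0 + 3\right) \left(-17\right) = \left(1 + 5\right) 3 \left(-17\right) = 6 \cdot 3 \left(-17\right) = 18 \left(-17\right) = -306$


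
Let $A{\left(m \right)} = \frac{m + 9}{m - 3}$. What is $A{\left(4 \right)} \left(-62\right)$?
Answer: $-806$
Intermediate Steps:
$A{\left(m \right)} = \frac{9 + m}{-3 + m}$
$A{\left(4 \right)} \left(-62\right) = \frac{9 + 4}{-3 + 4} \left(-62\right) = 1^{-1} \cdot 13 \left(-62\right) = 1 \cdot 13 \left(-62\right) = 13 \left(-62\right) = -806$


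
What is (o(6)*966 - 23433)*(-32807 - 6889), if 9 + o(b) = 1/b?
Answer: 1268922336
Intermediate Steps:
o(b) = -9 + 1/b
(o(6)*966 - 23433)*(-32807 - 6889) = ((-9 + 1/6)*966 - 23433)*(-32807 - 6889) = ((-9 + ⅙)*966 - 23433)*(-39696) = (-53/6*966 - 23433)*(-39696) = (-8533 - 23433)*(-39696) = -31966*(-39696) = 1268922336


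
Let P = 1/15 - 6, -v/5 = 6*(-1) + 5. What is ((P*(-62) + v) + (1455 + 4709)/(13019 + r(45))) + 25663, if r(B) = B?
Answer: 55457401/2130 ≈ 26036.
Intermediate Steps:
v = 5 (v = -5*(6*(-1) + 5) = -5*(-6 + 5) = -5*(-1) = 5)
P = -89/15 (P = 1/15 - 6 = -89/15 ≈ -5.9333)
((P*(-62) + v) + (1455 + 4709)/(13019 + r(45))) + 25663 = ((-89/15*(-62) + 5) + (1455 + 4709)/(13019 + 45)) + 25663 = ((5518/15 + 5) + 6164/13064) + 25663 = (5593/15 + 6164*(1/13064)) + 25663 = (5593/15 + 67/142) + 25663 = 795211/2130 + 25663 = 55457401/2130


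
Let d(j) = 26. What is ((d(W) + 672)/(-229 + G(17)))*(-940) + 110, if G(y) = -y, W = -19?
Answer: 341590/123 ≈ 2777.2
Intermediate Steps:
((d(W) + 672)/(-229 + G(17)))*(-940) + 110 = ((26 + 672)/(-229 - 1*17))*(-940) + 110 = (698/(-229 - 17))*(-940) + 110 = (698/(-246))*(-940) + 110 = (698*(-1/246))*(-940) + 110 = -349/123*(-940) + 110 = 328060/123 + 110 = 341590/123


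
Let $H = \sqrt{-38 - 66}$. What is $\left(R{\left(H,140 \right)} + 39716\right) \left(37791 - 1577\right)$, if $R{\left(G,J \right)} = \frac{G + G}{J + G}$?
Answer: $\frac{3542472818276}{2463} + \frac{2534980 i \sqrt{26}}{2463} \approx 1.4383 \cdot 10^{9} + 5248.0 i$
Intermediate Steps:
$H = 2 i \sqrt{26}$ ($H = \sqrt{-104} = 2 i \sqrt{26} \approx 10.198 i$)
$R{\left(G,J \right)} = \frac{2 G}{G + J}$
$\left(R{\left(H,140 \right)} + 39716\right) \left(37791 - 1577\right) = \left(\frac{2 \cdot 2 i \sqrt{26}}{2 i \sqrt{26} + 140} + 39716\right) \left(37791 - 1577\right) = \left(\frac{2 \cdot 2 i \sqrt{26}}{140 + 2 i \sqrt{26}} + 39716\right) 36214 = \left(\frac{4 i \sqrt{26}}{140 + 2 i \sqrt{26}} + 39716\right) 36214 = \left(39716 + \frac{4 i \sqrt{26}}{140 + 2 i \sqrt{26}}\right) 36214 = 1438275224 + \frac{144856 i \sqrt{26}}{140 + 2 i \sqrt{26}}$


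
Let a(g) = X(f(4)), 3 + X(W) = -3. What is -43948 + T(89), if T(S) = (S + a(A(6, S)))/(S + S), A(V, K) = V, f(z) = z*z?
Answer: -7822661/178 ≈ -43948.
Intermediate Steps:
f(z) = z²
X(W) = -6 (X(W) = -3 - 3 = -6)
a(g) = -6
T(S) = (-6 + S)/(2*S) (T(S) = (S - 6)/(S + S) = (-6 + S)/((2*S)) = (-6 + S)*(1/(2*S)) = (-6 + S)/(2*S))
-43948 + T(89) = -43948 + (½)*(-6 + 89)/89 = -43948 + (½)*(1/89)*83 = -43948 + 83/178 = -7822661/178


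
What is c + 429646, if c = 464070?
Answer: 893716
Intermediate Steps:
c + 429646 = 464070 + 429646 = 893716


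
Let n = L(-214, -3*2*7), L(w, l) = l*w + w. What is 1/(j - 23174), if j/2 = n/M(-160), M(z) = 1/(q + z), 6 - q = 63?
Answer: -1/3831090 ≈ -2.6102e-7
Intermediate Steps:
q = -57 (q = 6 - 1*63 = 6 - 63 = -57)
M(z) = 1/(-57 + z)
L(w, l) = w + l*w
n = 8774 (n = -214*(1 - 3*2*7) = -214*(1 - 6*7) = -214*(1 - 42) = -214*(-41) = 8774)
j = -3807916 (j = 2*(8774/(1/(-57 - 160))) = 2*(8774/(1/(-217))) = 2*(8774/(-1/217)) = 2*(8774*(-217)) = 2*(-1903958) = -3807916)
1/(j - 23174) = 1/(-3807916 - 23174) = 1/(-3831090) = -1/3831090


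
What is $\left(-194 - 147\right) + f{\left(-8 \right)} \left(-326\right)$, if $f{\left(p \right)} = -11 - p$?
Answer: $637$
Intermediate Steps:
$\left(-194 - 147\right) + f{\left(-8 \right)} \left(-326\right) = \left(-194 - 147\right) + \left(-11 - -8\right) \left(-326\right) = -341 + \left(-11 + 8\right) \left(-326\right) = -341 - -978 = -341 + 978 = 637$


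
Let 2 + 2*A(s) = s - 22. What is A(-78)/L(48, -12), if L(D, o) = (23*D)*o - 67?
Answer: 51/13315 ≈ 0.0038303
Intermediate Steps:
A(s) = -12 + s/2 (A(s) = -1 + (s - 22)/2 = -1 + (-22 + s)/2 = -1 + (-11 + s/2) = -12 + s/2)
L(D, o) = -67 + 23*D*o (L(D, o) = 23*D*o - 67 = -67 + 23*D*o)
A(-78)/L(48, -12) = (-12 + (½)*(-78))/(-67 + 23*48*(-12)) = (-12 - 39)/(-67 - 13248) = -51/(-13315) = -51*(-1/13315) = 51/13315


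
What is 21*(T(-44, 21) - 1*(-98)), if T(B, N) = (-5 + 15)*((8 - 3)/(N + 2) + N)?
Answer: 149814/23 ≈ 6513.6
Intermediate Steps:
T(B, N) = 10*N + 50/(2 + N) (T(B, N) = 10*(5/(2 + N) + N) = 10*(N + 5/(2 + N)) = 10*N + 50/(2 + N))
21*(T(-44, 21) - 1*(-98)) = 21*(10*(5 + 21² + 2*21)/(2 + 21) - 1*(-98)) = 21*(10*(5 + 441 + 42)/23 + 98) = 21*(10*(1/23)*488 + 98) = 21*(4880/23 + 98) = 21*(7134/23) = 149814/23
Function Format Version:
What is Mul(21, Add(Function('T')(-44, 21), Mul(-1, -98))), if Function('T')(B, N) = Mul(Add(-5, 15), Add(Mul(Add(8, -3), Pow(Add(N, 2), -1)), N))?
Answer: Rational(149814, 23) ≈ 6513.6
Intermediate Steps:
Function('T')(B, N) = Add(Mul(10, N), Mul(50, Pow(Add(2, N), -1))) (Function('T')(B, N) = Mul(10, Add(Mul(5, Pow(Add(2, N), -1)), N)) = Mul(10, Add(N, Mul(5, Pow(Add(2, N), -1)))) = Add(Mul(10, N), Mul(50, Pow(Add(2, N), -1))))
Mul(21, Add(Function('T')(-44, 21), Mul(-1, -98))) = Mul(21, Add(Mul(10, Pow(Add(2, 21), -1), Add(5, Pow(21, 2), Mul(2, 21))), Mul(-1, -98))) = Mul(21, Add(Mul(10, Pow(23, -1), Add(5, 441, 42)), 98)) = Mul(21, Add(Mul(10, Rational(1, 23), 488), 98)) = Mul(21, Add(Rational(4880, 23), 98)) = Mul(21, Rational(7134, 23)) = Rational(149814, 23)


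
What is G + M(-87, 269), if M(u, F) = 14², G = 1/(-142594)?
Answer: 27948423/142594 ≈ 196.00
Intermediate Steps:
G = -1/142594 ≈ -7.0129e-6
M(u, F) = 196
G + M(-87, 269) = -1/142594 + 196 = 27948423/142594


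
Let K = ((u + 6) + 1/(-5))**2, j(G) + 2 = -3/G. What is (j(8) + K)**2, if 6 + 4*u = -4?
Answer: 2900209/40000 ≈ 72.505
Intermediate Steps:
u = -5/2 (u = -3/2 + (1/4)*(-4) = -3/2 - 1 = -5/2 ≈ -2.5000)
j(G) = -2 - 3/G
K = 1089/100 (K = ((-5/2 + 6) + 1/(-5))**2 = (7/2 - 1/5)**2 = (33/10)**2 = 1089/100 ≈ 10.890)
(j(8) + K)**2 = ((-2 - 3/8) + 1089/100)**2 = (-19/8 + 1089/100)**2 = (1703/200)**2 = 2900209/40000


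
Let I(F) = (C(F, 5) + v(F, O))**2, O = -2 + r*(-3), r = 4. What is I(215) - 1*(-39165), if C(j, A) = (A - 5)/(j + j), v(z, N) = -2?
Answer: 39169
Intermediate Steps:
O = -14 (O = -2 + 4*(-3) = -2 - 12 = -14)
C(j, A) = (-5 + A)/(2*j) (C(j, A) = (-5 + A)/((2*j)) = (-5 + A)*(1/(2*j)) = (-5 + A)/(2*j))
I(F) = 4 (I(F) = ((-5 + 5)/(2*F) - 2)**2 = ((1/2)*0/F - 2)**2 = (0 - 2)**2 = (-2)**2 = 4)
I(215) - 1*(-39165) = 4 - 1*(-39165) = 4 + 39165 = 39169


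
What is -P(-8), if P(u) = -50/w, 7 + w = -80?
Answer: -50/87 ≈ -0.57471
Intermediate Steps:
w = -87 (w = -7 - 80 = -87)
P(u) = 50/87 (P(u) = -50/(-87) = -50*(-1/87) = 50/87)
-P(-8) = -1*50/87 = -50/87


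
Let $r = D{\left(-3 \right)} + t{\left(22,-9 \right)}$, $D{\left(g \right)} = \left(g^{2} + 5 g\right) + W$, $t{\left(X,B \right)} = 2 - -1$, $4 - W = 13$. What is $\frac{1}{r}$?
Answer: $- \frac{1}{12} \approx -0.083333$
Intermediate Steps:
$W = -9$ ($W = 4 - 13 = -9$)
$t{\left(X,B \right)} = 3$ ($t{\left(X,B \right)} = 2 + 1 = 3$)
$D{\left(g \right)} = -9 + g^{2} + 5 g$ ($D{\left(g \right)} = \left(g^{2} + 5 g\right) - 9 = -9 + g^{2} + 5 g$)
$r = -12$ ($r = \left(-9 + \left(-3\right)^{2} + 5 \left(-3\right)\right) + 3 = \left(-9 + 9 - 15\right) + 3 = -15 + 3 = -12$)
$\frac{1}{r} = \frac{1}{-12} = - \frac{1}{12}$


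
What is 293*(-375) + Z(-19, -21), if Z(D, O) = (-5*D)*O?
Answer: -111870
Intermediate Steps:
Z(D, O) = -5*D*O
293*(-375) + Z(-19, -21) = 293*(-375) - 5*(-19)*(-21) = -109875 - 1995 = -111870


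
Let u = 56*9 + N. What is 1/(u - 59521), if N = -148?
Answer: -1/59165 ≈ -1.6902e-5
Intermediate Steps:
u = 356 (u = 56*9 - 148 = 504 - 148 = 356)
1/(u - 59521) = 1/(356 - 59521) = 1/(-59165) = -1/59165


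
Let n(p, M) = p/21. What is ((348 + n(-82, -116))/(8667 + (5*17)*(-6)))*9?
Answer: 7226/19033 ≈ 0.37966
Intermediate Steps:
n(p, M) = p/21 (n(p, M) = p*(1/21) = p/21)
((348 + n(-82, -116))/(8667 + (5*17)*(-6)))*9 = ((348 + (1/21)*(-82))/(8667 + (5*17)*(-6)))*9 = ((348 - 82/21)/(8667 + 85*(-6)))*9 = (7226/(21*(8667 - 510)))*9 = ((7226/21)/8157)*9 = ((7226/21)*(1/8157))*9 = (7226/171297)*9 = 7226/19033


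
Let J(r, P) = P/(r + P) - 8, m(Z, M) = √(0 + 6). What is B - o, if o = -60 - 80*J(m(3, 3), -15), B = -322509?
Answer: -23579497/73 + 400*√6/73 ≈ -3.2299e+5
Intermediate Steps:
m(Z, M) = √6
J(r, P) = -8 + P/(P + r) (J(r, P) = P/(P + r) - 8 = -8 + P/(P + r))
o = -60 - 80*(105 - 8*√6)/(-15 + √6) (o = -60 - 80*(-8*√6 - 7*(-15))/(-15 + √6) = -60 - 80*(-8*√6 + 105)/(-15 + √6) = -60 - 80*(105 - 8*√6)/(-15 + √6) ≈ 484.39)
B - o = -322509 - (36340/73 - 400*√6/73) = -322509 + (-36340/73 + 400*√6/73) = -23579497/73 + 400*√6/73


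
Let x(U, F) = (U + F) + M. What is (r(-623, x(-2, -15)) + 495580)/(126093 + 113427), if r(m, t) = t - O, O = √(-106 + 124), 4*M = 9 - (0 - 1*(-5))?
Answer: 41297/19960 - √2/79840 ≈ 2.0690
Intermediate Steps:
M = 1 (M = (9 - (0 - 1*(-5)))/4 = (9 - (0 + 5))/4 = (9 - 1*5)/4 = (9 - 5)/4 = (¼)*4 = 1)
O = 3*√2 (O = √18 = 3*√2 ≈ 4.2426)
x(U, F) = 1 + F + U (x(U, F) = (U + F) + 1 = (F + U) + 1 = 1 + F + U)
r(m, t) = t - 3*√2
(r(-623, x(-2, -15)) + 495580)/(126093 + 113427) = (((1 - 15 - 2) - 3*√2) + 495580)/(126093 + 113427) = ((-16 - 3*√2) + 495580)/239520 = (495564 - 3*√2)*(1/239520) = 41297/19960 - √2/79840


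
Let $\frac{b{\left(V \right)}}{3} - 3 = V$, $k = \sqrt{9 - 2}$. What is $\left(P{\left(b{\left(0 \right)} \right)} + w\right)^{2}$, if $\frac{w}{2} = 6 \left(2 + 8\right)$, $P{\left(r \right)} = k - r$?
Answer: $\left(111 + \sqrt{7}\right)^{2} \approx 12915.0$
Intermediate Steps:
$k = \sqrt{7} \approx 2.6458$
$b{\left(V \right)} = 9 + 3 V$
$P{\left(r \right)} = \sqrt{7} - r$
$w = 120$ ($w = 2 \cdot 6 \left(2 + 8\right) = 2 \cdot 6 \cdot 10 = 2 \cdot 60 = 120$)
$\left(P{\left(b{\left(0 \right)} \right)} + w\right)^{2} = \left(\left(\sqrt{7} - \left(9 + 3 \cdot 0\right)\right) + 120\right)^{2} = \left(\left(\sqrt{7} - \left(9 + 0\right)\right) + 120\right)^{2} = \left(\left(\sqrt{7} - 9\right) + 120\right)^{2} = \left(\left(-9 + \sqrt{7}\right) + 120\right)^{2} = \left(111 + \sqrt{7}\right)^{2}$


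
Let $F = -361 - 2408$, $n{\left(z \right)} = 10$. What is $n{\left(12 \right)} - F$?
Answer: $2779$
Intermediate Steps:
$F = -2769$
$n{\left(12 \right)} - F = 10 - -2769 = 10 + 2769 = 2779$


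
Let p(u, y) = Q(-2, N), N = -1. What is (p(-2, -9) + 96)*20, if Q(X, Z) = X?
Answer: 1880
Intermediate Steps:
p(u, y) = -2
(p(-2, -9) + 96)*20 = (-2 + 96)*20 = 94*20 = 1880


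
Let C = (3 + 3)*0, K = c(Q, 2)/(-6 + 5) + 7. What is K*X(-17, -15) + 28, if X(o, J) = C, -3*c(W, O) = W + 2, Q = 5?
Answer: 28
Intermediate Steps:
c(W, O) = -2/3 - W/3 (c(W, O) = -(W + 2)/3 = -(2 + W)/3 = -2/3 - W/3)
K = 28/3 (K = (-2/3 - 1/3*5)/(-6 + 5) + 7 = (-2/3 - 5/3)/(-1) + 7 = -1*(-7/3) + 7 = 7/3 + 7 = 28/3 ≈ 9.3333)
C = 0 (C = 6*0 = 0)
X(o, J) = 0
K*X(-17, -15) + 28 = (28/3)*0 + 28 = 0 + 28 = 28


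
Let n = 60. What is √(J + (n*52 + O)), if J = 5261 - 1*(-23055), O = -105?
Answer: √31331 ≈ 177.01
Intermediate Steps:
J = 28316 (J = 5261 + 23055 = 28316)
√(J + (n*52 + O)) = √(28316 + (60*52 - 105)) = √(28316 + (3120 - 105)) = √(28316 + 3015) = √31331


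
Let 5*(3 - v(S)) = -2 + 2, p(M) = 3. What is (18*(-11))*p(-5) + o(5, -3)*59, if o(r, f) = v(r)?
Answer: -417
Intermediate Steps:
v(S) = 3 (v(S) = 3 - (-2 + 2)/5 = 3 - ⅕*0 = 3 + 0 = 3)
o(r, f) = 3
(18*(-11))*p(-5) + o(5, -3)*59 = (18*(-11))*3 + 3*59 = -198*3 + 177 = -594 + 177 = -417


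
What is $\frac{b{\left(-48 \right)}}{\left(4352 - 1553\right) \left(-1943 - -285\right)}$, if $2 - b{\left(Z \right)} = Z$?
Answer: $- \frac{25}{2320371} \approx -1.0774 \cdot 10^{-5}$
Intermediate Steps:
$b{\left(Z \right)} = 2 - Z$
$\frac{b{\left(-48 \right)}}{\left(4352 - 1553\right) \left(-1943 - -285\right)} = \frac{2 - -48}{\left(4352 - 1553\right) \left(-1943 - -285\right)} = \frac{2 + 48}{\left(4352 - 1553\right) \left(-1943 + 285\right)} = \frac{50}{\left(4352 - 1553\right) \left(-1658\right)} = \frac{50}{2799 \left(-1658\right)} = \frac{50}{-4640742} = 50 \left(- \frac{1}{4640742}\right) = - \frac{25}{2320371}$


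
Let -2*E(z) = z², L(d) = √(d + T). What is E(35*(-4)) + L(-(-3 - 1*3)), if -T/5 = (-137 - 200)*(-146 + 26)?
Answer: -9800 + 3*I*√22466 ≈ -9800.0 + 449.66*I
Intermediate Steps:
T = -202200 (T = -5*(-137 - 200)*(-146 + 26) = -(-1685)*(-120) = -5*40440 = -202200)
L(d) = √(-202200 + d) (L(d) = √(d - 202200) = √(-202200 + d))
E(z) = -z²/2
E(35*(-4)) + L(-(-3 - 1*3)) = -(35*(-4))²/2 + √(-202200 - (-3 - 1*3)) = -½*(-140)² + √(-202200 - (-3 - 3)) = -½*19600 + √(-202200 - 1*(-6)) = -9800 + √(-202200 + 6) = -9800 + √(-202194) = -9800 + 3*I*√22466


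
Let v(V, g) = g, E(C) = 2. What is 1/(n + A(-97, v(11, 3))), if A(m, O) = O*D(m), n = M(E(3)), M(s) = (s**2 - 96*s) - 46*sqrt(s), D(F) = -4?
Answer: -25/4471 + 23*sqrt(2)/17884 ≈ -0.0037728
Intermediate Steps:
M(s) = s**2 - 96*s - 46*sqrt(s)
n = -188 - 46*sqrt(2) (n = 2**2 - 96*2 - 46*sqrt(2) = 4 - 192 - 46*sqrt(2) = -188 - 46*sqrt(2) ≈ -253.05)
A(m, O) = -4*O (A(m, O) = O*(-4) = -4*O)
1/(n + A(-97, v(11, 3))) = 1/((-188 - 46*sqrt(2)) - 4*3) = 1/((-188 - 46*sqrt(2)) - 12) = 1/(-200 - 46*sqrt(2))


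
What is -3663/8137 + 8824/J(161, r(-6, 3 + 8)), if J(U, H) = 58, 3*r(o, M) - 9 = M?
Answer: 35794217/235973 ≈ 151.69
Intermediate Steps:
r(o, M) = 3 + M/3
-3663/8137 + 8824/J(161, r(-6, 3 + 8)) = -3663/8137 + 8824/58 = -3663*1/8137 + 8824*(1/58) = -3663/8137 + 4412/29 = 35794217/235973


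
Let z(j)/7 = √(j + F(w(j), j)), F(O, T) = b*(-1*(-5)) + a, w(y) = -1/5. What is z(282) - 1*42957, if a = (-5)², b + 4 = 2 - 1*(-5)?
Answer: -42957 + 7*√322 ≈ -42831.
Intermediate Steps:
b = 3 (b = -4 + (2 - 1*(-5)) = -4 + (2 + 5) = -4 + 7 = 3)
a = 25
w(y) = -⅕ (w(y) = -1*⅕ = -⅕)
F(O, T) = 40 (F(O, T) = 3*(-1*(-5)) + 25 = 3*5 + 25 = 15 + 25 = 40)
z(j) = 7*√(40 + j) (z(j) = 7*√(j + 40) = 7*√(40 + j))
z(282) - 1*42957 = 7*√(40 + 282) - 1*42957 = 7*√322 - 42957 = -42957 + 7*√322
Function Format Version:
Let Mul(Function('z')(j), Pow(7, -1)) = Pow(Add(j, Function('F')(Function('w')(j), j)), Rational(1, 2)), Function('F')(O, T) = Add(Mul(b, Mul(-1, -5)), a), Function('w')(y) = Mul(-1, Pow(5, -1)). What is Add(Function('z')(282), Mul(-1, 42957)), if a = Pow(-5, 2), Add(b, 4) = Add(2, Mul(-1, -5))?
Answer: Add(-42957, Mul(7, Pow(322, Rational(1, 2)))) ≈ -42831.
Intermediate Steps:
b = 3 (b = Add(-4, Add(2, Mul(-1, -5))) = Add(-4, Add(2, 5)) = Add(-4, 7) = 3)
a = 25
Function('w')(y) = Rational(-1, 5) (Function('w')(y) = Mul(-1, Rational(1, 5)) = Rational(-1, 5))
Function('F')(O, T) = 40 (Function('F')(O, T) = Add(Mul(3, Mul(-1, -5)), 25) = Add(Mul(3, 5), 25) = Add(15, 25) = 40)
Function('z')(j) = Mul(7, Pow(Add(40, j), Rational(1, 2))) (Function('z')(j) = Mul(7, Pow(Add(j, 40), Rational(1, 2))) = Mul(7, Pow(Add(40, j), Rational(1, 2))))
Add(Function('z')(282), Mul(-1, 42957)) = Add(Mul(7, Pow(Add(40, 282), Rational(1, 2))), Mul(-1, 42957)) = Add(Mul(7, Pow(322, Rational(1, 2))), -42957) = Add(-42957, Mul(7, Pow(322, Rational(1, 2))))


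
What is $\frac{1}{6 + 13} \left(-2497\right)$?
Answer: $- \frac{2497}{19} \approx -131.42$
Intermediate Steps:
$\frac{1}{6 + 13} \left(-2497\right) = \frac{1}{19} \left(-2497\right) = - \frac{2497}{19}$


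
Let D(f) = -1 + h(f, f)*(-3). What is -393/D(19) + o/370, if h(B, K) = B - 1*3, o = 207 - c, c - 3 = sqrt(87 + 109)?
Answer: 15472/1813 ≈ 8.5339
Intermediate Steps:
c = 17 (c = 3 + sqrt(87 + 109) = 3 + sqrt(196) = 3 + 14 = 17)
o = 190 (o = 207 - 1*17 = 207 - 17 = 190)
h(B, K) = -3 + B (h(B, K) = B - 3 = -3 + B)
D(f) = 8 - 3*f (D(f) = -1 + (-3 + f)*(-3) = -1 + (9 - 3*f) = 8 - 3*f)
-393/D(19) + o/370 = -393/(8 - 3*19) + 190/370 = -393/(8 - 57) + 190*(1/370) = -393/(-49) + 19/37 = -393*(-1/49) + 19/37 = 393/49 + 19/37 = 15472/1813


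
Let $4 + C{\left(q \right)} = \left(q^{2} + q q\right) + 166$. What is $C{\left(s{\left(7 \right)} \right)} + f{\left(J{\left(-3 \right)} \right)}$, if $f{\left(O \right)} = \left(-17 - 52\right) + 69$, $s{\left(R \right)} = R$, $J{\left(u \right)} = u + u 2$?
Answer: $260$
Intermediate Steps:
$J{\left(u \right)} = 3 u$ ($J{\left(u \right)} = u + 2 u = 3 u$)
$f{\left(O \right)} = 0$ ($f{\left(O \right)} = -69 + 69 = 0$)
$C{\left(q \right)} = 162 + 2 q^{2}$ ($C{\left(q \right)} = -4 + \left(\left(q^{2} + q q\right) + 166\right) = -4 + \left(\left(q^{2} + q^{2}\right) + 166\right) = -4 + \left(2 q^{2} + 166\right) = -4 + \left(166 + 2 q^{2}\right) = 162 + 2 q^{2}$)
$C{\left(s{\left(7 \right)} \right)} + f{\left(J{\left(-3 \right)} \right)} = \left(162 + 2 \cdot 7^{2}\right) + 0 = \left(162 + 2 \cdot 49\right) + 0 = \left(162 + 98\right) + 0 = 260 + 0 = 260$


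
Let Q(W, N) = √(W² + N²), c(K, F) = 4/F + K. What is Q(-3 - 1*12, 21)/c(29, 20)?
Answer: 15*√74/146 ≈ 0.88380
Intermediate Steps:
c(K, F) = K + 4/F
Q(W, N) = √(N² + W²)
Q(-3 - 1*12, 21)/c(29, 20) = √(21² + (-3 - 1*12)²)/(29 + 4/20) = √(441 + (-3 - 12)²)/(29 + 4*(1/20)) = √(441 + (-15)²)/(29 + ⅕) = √(441 + 225)/(146/5) = √666*(5/146) = (3*√74)*(5/146) = 15*√74/146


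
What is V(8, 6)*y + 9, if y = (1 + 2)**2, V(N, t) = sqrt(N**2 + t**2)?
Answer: 99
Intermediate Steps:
y = 9 (y = 3**2 = 9)
V(8, 6)*y + 9 = sqrt(8**2 + 6**2)*9 + 9 = sqrt(64 + 36)*9 + 9 = sqrt(100)*9 + 9 = 10*9 + 9 = 90 + 9 = 99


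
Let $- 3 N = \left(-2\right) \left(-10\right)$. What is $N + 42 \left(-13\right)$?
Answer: $- \frac{1658}{3} \approx -552.67$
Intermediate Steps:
$N = - \frac{20}{3}$ ($N = - \frac{\left(-2\right) \left(-10\right)}{3} = \left(- \frac{1}{3}\right) 20 = - \frac{20}{3} \approx -6.6667$)
$N + 42 \left(-13\right) = - \frac{20}{3} + 42 \left(-13\right) = - \frac{20}{3} - 546 = - \frac{1658}{3}$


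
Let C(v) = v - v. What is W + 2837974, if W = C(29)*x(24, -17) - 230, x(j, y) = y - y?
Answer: 2837744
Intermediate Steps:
x(j, y) = 0
C(v) = 0
W = -230 (W = 0*0 - 230 = 0 - 230 = -230)
W + 2837974 = -230 + 2837974 = 2837744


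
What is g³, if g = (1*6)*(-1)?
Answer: -216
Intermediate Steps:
g = -6 (g = 6*(-1) = -6)
g³ = (-6)³ = -216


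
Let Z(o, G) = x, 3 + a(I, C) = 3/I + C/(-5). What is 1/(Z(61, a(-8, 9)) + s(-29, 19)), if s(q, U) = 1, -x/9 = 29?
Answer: -1/260 ≈ -0.0038462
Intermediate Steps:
x = -261 (x = -9*29 = -261)
a(I, C) = -3 + 3/I - C/5 (a(I, C) = -3 + (3/I + C/(-5)) = -3 + (3/I + C*(-⅕)) = -3 + (3/I - C/5) = -3 + 3/I - C/5)
Z(o, G) = -261
1/(Z(61, a(-8, 9)) + s(-29, 19)) = 1/(-261 + 1) = 1/(-260) = -1/260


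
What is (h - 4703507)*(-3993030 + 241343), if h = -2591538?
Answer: 27368725490915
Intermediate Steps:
(h - 4703507)*(-3993030 + 241343) = (-2591538 - 4703507)*(-3993030 + 241343) = -7295045*(-3751687) = 27368725490915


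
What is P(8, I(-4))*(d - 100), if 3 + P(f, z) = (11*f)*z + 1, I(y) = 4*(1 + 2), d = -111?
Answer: -222394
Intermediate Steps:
I(y) = 12 (I(y) = 4*3 = 12)
P(f, z) = -2 + 11*f*z (P(f, z) = -3 + ((11*f)*z + 1) = -3 + (11*f*z + 1) = -3 + (1 + 11*f*z) = -2 + 11*f*z)
P(8, I(-4))*(d - 100) = (-2 + 11*8*12)*(-111 - 100) = (-2 + 1056)*(-211) = 1054*(-211) = -222394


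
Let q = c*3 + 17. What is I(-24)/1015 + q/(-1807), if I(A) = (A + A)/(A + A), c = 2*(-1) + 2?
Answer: -15448/1834105 ≈ -0.0084226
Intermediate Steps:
c = 0 (c = -2 + 2 = 0)
I(A) = 1 (I(A) = (2*A)/((2*A)) = (2*A)*(1/(2*A)) = 1)
q = 17 (q = 0*3 + 17 = 0 + 17 = 17)
I(-24)/1015 + q/(-1807) = 1/1015 + 17/(-1807) = 1*(1/1015) + 17*(-1/1807) = 1/1015 - 17/1807 = -15448/1834105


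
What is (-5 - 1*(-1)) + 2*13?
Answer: 22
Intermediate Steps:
(-5 - 1*(-1)) + 2*13 = (-5 + 1) + 26 = -4 + 26 = 22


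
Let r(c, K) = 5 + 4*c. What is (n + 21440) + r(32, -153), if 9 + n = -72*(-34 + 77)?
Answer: 18468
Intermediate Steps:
n = -3105 (n = -9 - 72*(-34 + 77) = -9 - 72*43 = -9 - 3096 = -3105)
(n + 21440) + r(32, -153) = (-3105 + 21440) + (5 + 4*32) = 18335 + (5 + 128) = 18335 + 133 = 18468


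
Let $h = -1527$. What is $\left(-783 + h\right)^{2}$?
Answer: $5336100$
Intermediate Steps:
$\left(-783 + h\right)^{2} = \left(-783 - 1527\right)^{2} = \left(-2310\right)^{2} = 5336100$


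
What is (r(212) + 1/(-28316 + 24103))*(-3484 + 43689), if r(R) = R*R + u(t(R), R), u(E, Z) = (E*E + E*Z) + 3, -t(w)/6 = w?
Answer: 21454242794850/383 ≈ 5.6016e+10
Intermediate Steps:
t(w) = -6*w
u(E, Z) = 3 + E**2 + E*Z (u(E, Z) = (E**2 + E*Z) + 3 = 3 + E**2 + E*Z)
r(R) = 3 + 31*R**2 (r(R) = R*R + (3 + (-6*R)**2 + (-6*R)*R) = R**2 + (3 + 36*R**2 - 6*R**2) = R**2 + (3 + 30*R**2) = 3 + 31*R**2)
(r(212) + 1/(-28316 + 24103))*(-3484 + 43689) = ((3 + 31*212**2) + 1/(-28316 + 24103))*(-3484 + 43689) = ((3 + 31*44944) + 1/(-4213))*40205 = ((3 + 1393264) - 1/4213)*40205 = (1393267 - 1/4213)*40205 = (5869833870/4213)*40205 = 21454242794850/383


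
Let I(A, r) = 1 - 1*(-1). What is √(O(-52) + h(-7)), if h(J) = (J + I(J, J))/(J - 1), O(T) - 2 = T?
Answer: I*√790/4 ≈ 7.0267*I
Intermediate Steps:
I(A, r) = 2 (I(A, r) = 1 + 1 = 2)
O(T) = 2 + T
h(J) = (2 + J)/(-1 + J) (h(J) = (J + 2)/(J - 1) = (2 + J)/(-1 + J))
√(O(-52) + h(-7)) = √((2 - 52) + (2 - 7)/(-1 - 7)) = √(-50 - 5/(-8)) = √(-50 - ⅛*(-5)) = √(-50 + 5/8) = √(-395/8) = I*√790/4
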